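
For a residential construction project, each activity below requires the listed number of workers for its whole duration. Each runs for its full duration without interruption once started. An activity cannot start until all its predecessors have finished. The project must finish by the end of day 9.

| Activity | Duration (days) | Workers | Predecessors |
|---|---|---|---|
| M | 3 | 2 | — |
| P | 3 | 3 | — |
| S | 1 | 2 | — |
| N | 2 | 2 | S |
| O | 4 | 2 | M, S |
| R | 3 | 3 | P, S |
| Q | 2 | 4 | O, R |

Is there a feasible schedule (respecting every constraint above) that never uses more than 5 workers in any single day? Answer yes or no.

no

Total worker-days = 46; over 9 days the average is 46/9 > 5, so some day must exceed 5.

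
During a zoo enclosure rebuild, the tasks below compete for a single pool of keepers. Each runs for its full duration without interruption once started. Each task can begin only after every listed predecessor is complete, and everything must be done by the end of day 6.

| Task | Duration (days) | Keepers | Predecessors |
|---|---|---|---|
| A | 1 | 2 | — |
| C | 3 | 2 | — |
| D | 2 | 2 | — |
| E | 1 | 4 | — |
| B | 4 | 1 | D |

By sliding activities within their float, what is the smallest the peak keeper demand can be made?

5

Early-start (A@1, C@1, D@1, E@1, B@3) gives peak 10: d1:10  d2:4  d3:3  d4:1  d5:1  d6:1.
Shift C→2, E→5.
Schedule A@1, C@2, D@1, E@5, B@3: d1:4  d2:4  d3:3  d4:3  d5:5  d6:1 — peak 5.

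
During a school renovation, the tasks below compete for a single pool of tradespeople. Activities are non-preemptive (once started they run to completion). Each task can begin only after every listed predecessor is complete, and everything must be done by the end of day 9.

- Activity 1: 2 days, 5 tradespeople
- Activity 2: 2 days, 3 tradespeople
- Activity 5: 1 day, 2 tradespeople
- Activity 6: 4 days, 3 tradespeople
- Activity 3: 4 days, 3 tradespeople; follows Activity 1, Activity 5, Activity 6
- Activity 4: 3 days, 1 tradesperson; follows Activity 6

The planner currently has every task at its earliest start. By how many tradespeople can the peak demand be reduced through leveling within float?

5

Early-start peak: d1:13  d2:11  d3:3  d4:3  d5:4  d6:4  d7:4  d8:3  d9:0 ⇒ 13.
Leveled (Activity 1@1, Activity 2@3, Activity 5@1, Activity 6@2, Activity 3@6, Activity 4@6): d1:7  d2:8  d3:6  d4:6  d5:3  d6:4  d7:4  d8:4  d9:3 ⇒ 8.
Reduction 13 − 8 = 5.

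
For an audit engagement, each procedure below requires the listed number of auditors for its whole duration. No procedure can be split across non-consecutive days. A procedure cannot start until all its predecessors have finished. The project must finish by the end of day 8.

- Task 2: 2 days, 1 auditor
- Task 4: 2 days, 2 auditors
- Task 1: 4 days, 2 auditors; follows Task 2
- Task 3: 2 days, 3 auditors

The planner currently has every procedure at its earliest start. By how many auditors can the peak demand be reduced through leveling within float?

3

Early-start peak: d1:6  d2:6  d3:2  d4:2  d5:2  d6:2  d7:0  d8:0 ⇒ 6.
Leveled (Task 2@1, Task 4@1, Task 1@3, Task 3@7): d1:3  d2:3  d3:2  d4:2  d5:2  d6:2  d7:3  d8:3 ⇒ 3.
Reduction 6 − 3 = 3.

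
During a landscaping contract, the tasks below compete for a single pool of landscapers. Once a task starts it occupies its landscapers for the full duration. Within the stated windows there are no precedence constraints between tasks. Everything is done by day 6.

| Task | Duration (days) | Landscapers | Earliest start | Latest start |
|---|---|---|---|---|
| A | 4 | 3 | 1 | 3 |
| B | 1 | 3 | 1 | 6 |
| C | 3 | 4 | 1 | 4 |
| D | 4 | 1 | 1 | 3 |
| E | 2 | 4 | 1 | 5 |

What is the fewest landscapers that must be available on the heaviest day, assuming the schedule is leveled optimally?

8

Early-start (A@1, B@1, C@1, D@1, E@1) gives peak 15: d1:15  d2:12  d3:8  d4:4  d5:0  d6:0.
Shift C→2, E→5.
Schedule A@1, B@1, C@2, D@1, E@5: d1:7  d2:8  d3:8  d4:8  d5:4  d6:4 — peak 8.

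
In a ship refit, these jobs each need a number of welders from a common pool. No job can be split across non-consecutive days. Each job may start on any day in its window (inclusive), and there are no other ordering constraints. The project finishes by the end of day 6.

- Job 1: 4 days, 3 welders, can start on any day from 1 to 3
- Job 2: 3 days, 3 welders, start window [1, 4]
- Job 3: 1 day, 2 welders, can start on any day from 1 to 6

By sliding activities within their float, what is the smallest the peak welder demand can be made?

6

Early-start (Job 1@1, Job 2@1, Job 3@1) gives peak 8: d1:8  d2:6  d3:6  d4:3  d5:0  d6:0.
Shift Job 3→4.
Schedule Job 1@1, Job 2@1, Job 3@4: d1:6  d2:6  d3:6  d4:5  d5:0  d6:0 — peak 6.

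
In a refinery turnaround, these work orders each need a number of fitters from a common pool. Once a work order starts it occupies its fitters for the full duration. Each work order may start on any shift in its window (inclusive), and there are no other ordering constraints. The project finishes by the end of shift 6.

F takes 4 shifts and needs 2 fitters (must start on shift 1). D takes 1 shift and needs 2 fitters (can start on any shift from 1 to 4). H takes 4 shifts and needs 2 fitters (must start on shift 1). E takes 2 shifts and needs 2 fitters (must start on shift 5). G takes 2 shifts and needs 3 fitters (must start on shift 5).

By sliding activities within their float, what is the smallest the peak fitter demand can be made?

6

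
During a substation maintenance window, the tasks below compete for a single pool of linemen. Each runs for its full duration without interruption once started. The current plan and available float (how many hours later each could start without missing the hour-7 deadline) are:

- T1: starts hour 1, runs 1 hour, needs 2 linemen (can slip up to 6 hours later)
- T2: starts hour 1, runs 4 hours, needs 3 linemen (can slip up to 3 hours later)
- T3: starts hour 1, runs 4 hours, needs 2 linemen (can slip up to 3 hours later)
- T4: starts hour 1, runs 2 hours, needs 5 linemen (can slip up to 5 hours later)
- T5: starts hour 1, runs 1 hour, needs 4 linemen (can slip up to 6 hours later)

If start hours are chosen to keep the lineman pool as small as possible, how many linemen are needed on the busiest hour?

Early-start (T1@1, T2@1, T3@1, T4@1, T5@1) gives peak 16: h1:16  h2:10  h3:5  h4:5  h5:0  h6:0  h7:0.
Shift T3→2, T4→6, T5→5.
Schedule T1@1, T2@1, T3@2, T4@6, T5@5: h1:5  h2:5  h3:5  h4:5  h5:6  h6:5  h7:5 — peak 6.
Total lineman-hours = 36 over 7 hours ⇒ peak ≥ ⌈36/7⌉ = 6, so 6 is optimal.

6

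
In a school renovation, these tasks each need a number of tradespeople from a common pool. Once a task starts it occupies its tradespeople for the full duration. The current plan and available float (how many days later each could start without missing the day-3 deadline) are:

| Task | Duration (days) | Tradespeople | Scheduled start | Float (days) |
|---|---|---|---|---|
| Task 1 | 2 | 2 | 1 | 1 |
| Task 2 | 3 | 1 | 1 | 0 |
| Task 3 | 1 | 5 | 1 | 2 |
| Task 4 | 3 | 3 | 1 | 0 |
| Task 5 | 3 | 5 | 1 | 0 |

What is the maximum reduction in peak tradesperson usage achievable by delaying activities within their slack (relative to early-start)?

Early-start peak: d1:16  d2:11  d3:9 ⇒ 16.
Leveled (Task 1@1, Task 2@1, Task 3@3, Task 4@1, Task 5@1): d1:11  d2:11  d3:14 ⇒ 14.
Reduction 16 − 14 = 2.

2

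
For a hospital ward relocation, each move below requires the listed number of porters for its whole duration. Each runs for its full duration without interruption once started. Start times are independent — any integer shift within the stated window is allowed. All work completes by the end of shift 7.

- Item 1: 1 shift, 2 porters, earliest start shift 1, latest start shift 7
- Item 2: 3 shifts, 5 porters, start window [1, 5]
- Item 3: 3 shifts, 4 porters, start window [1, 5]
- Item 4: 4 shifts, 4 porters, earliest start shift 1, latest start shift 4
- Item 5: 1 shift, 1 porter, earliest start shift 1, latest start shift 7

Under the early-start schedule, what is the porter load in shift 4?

At early start, shift 4 has: Item 4.
Demand: 4 = 4.

4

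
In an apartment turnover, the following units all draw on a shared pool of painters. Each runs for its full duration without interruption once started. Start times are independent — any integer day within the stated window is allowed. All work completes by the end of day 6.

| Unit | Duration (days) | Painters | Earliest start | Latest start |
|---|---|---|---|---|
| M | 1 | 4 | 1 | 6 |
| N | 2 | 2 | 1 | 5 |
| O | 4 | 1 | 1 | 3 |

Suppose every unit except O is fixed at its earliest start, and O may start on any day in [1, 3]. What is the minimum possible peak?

6

O@1: d1:7  d2:3  d3:1  d4:1  d5:0  d6:0 → peak 7
O@2: d1:6  d2:3  d3:1  d4:1  d5:1  d6:0 → peak 6
O@3: d1:6  d2:2  d3:1  d4:1  d5:1  d6:1 → peak 6
Best is O@2, peak 6.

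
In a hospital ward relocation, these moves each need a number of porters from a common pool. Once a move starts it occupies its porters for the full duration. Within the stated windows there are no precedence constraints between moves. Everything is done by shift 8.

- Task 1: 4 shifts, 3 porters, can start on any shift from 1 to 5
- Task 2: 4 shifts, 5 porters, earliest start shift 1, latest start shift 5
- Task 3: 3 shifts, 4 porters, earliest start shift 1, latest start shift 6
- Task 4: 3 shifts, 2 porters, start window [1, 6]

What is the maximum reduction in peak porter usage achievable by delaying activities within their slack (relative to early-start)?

Early-start peak: s1:14  s2:14  s3:14  s4:8  s5:0  s6:0  s7:0  s8:0 ⇒ 14.
Leveled (Task 1@1, Task 2@5, Task 3@1, Task 4@4): s1:7  s2:7  s3:7  s4:5  s5:7  s6:7  s7:5  s8:5 ⇒ 7.
Reduction 14 − 7 = 7.

7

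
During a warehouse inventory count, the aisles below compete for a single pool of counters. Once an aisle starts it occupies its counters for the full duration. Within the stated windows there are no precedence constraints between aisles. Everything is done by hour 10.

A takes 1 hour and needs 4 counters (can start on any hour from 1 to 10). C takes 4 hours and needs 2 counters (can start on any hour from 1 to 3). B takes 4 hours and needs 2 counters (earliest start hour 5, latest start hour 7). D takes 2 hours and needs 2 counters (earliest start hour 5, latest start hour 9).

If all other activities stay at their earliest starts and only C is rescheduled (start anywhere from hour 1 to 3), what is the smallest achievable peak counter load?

C@1: h1:6  h2:2  h3:2  h4:2  h5:4  h6:4  h7:2  h8:2  h9:0  h10:0 → peak 6
C@2: h1:4  h2:2  h3:2  h4:2  h5:6  h6:4  h7:2  h8:2  h9:0  h10:0 → peak 6
C@3: h1:4  h2:0  h3:2  h4:2  h5:6  h6:6  h7:2  h8:2  h9:0  h10:0 → peak 6
Best is C@1, peak 6.

6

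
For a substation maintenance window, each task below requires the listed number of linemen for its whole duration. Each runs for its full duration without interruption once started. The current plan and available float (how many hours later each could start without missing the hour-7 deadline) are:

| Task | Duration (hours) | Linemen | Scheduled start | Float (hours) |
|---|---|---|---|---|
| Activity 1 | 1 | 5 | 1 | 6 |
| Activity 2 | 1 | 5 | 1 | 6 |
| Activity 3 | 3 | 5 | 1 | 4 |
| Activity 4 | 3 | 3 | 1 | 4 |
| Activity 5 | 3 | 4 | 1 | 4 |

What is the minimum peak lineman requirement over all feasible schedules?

Early-start (Activity 1@1, Activity 2@1, Activity 3@1, Activity 4@1, Activity 5@1) gives peak 22: h1:22  h2:12  h3:12  h4:0  h5:0  h6:0  h7:0.
Shift Activity 2→2, Activity 3→3, Activity 5→4.
Schedule Activity 1@1, Activity 2@2, Activity 3@3, Activity 4@1, Activity 5@4: h1:8  h2:8  h3:8  h4:9  h5:9  h6:4  h7:0 — peak 9.

9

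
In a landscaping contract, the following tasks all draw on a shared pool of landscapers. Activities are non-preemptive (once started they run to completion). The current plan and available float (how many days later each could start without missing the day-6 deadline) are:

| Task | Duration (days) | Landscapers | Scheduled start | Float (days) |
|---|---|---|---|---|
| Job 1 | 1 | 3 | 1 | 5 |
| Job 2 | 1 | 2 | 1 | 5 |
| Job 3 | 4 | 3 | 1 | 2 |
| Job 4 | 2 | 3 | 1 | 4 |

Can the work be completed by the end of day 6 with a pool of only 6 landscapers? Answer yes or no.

Schedule Job 1@1, Job 2@1, Job 3@2, Job 4@2: d1:5  d2:6  d3:6  d4:3  d5:3  d6:0 — peak 6 ≤ 6.

yes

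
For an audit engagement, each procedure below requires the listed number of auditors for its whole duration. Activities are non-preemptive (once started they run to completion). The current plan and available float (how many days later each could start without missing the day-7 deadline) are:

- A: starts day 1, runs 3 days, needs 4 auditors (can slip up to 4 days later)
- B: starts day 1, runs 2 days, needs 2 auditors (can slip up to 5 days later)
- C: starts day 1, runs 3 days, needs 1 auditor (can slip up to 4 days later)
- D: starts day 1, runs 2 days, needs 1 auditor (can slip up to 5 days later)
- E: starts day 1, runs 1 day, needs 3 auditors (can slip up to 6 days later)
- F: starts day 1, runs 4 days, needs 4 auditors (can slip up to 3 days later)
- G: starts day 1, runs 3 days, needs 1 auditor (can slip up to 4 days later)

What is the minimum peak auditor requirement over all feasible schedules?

7

Early-start (A@1, B@1, C@1, D@1, E@1, F@1, G@1) gives peak 16: d1:16  d2:13  d3:10  d4:4  d5:0  d6:0  d7:0.
Shift D→3, E→6, F→4, G→3.
Schedule A@1, B@1, C@1, D@3, E@6, F@4, G@3: d1:7  d2:7  d3:7  d4:6  d5:5  d6:7  d7:4 — peak 7.
Total auditor-days = 43 over 7 days ⇒ peak ≥ ⌈43/7⌉ = 7, so 7 is optimal.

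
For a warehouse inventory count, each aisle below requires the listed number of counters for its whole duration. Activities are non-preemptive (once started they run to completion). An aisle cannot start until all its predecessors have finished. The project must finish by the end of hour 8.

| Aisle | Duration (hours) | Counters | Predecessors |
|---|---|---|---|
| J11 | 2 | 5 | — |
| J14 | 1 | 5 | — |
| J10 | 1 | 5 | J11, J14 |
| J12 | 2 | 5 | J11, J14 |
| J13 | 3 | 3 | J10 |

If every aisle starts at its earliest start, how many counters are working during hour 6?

At early start, hour 6 has: J13.
Demand: 3 = 3.

3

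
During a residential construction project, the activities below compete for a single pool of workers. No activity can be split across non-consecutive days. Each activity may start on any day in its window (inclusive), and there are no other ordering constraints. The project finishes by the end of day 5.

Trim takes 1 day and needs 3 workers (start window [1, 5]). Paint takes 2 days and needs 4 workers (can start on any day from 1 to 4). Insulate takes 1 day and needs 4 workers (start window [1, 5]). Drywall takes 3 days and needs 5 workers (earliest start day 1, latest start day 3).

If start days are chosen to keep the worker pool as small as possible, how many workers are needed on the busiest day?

8

Early-start (Trim@1, Paint@1, Insulate@1, Drywall@1) gives peak 16: d1:16  d2:9  d3:5  d4:0  d5:0.
Shift Insulate→2, Drywall→3.
Schedule Trim@1, Paint@1, Insulate@2, Drywall@3: d1:7  d2:8  d3:5  d4:5  d5:5 — peak 8.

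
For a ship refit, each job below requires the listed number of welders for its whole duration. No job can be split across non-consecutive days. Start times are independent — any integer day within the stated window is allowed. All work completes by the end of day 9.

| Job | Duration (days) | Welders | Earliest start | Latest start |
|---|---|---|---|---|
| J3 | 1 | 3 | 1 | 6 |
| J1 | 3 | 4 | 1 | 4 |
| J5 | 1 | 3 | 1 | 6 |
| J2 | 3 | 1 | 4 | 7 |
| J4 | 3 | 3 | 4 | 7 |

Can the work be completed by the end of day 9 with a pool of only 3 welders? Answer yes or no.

no

Total welder-days = 30; over 9 days the average is 30/9 > 3, so some day must exceed 3.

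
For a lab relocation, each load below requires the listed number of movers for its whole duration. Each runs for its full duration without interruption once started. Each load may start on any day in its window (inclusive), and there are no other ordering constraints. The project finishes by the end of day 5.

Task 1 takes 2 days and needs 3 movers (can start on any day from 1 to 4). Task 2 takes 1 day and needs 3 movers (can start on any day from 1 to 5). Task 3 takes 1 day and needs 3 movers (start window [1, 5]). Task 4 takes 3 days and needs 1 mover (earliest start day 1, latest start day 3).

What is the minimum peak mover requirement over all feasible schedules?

4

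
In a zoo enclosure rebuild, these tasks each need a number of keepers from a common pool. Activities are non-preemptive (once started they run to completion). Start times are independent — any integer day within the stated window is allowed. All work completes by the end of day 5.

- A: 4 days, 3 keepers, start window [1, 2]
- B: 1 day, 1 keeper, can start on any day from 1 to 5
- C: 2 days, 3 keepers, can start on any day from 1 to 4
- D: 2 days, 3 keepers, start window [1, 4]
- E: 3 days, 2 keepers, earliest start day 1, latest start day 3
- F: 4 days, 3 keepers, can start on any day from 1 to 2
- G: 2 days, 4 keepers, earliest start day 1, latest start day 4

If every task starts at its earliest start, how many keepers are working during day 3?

At early start, day 3 has: A, E, F.
Demand: 3 + 2 + 3 = 8.

8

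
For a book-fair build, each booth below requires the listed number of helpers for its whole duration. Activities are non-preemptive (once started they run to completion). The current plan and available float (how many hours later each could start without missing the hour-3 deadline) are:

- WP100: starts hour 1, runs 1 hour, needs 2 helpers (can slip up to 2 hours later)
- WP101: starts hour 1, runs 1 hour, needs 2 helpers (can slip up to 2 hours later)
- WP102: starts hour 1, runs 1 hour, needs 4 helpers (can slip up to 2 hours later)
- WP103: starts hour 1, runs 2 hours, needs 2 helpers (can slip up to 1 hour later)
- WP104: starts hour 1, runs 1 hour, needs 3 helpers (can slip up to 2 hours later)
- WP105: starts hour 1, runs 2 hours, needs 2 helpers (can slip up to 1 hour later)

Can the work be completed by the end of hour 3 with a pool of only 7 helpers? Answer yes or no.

yes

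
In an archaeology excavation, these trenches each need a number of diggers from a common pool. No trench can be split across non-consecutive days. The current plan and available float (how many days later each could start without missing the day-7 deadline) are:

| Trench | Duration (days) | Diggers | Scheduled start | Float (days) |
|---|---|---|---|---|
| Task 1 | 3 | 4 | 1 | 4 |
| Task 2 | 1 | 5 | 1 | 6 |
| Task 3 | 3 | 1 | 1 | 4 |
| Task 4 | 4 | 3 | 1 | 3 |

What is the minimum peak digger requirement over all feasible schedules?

7

Early-start (Task 1@1, Task 2@1, Task 3@1, Task 4@1) gives peak 13: d1:13  d2:8  d3:8  d4:3  d5:0  d6:0  d7:0.
Shift Task 2→5, Task 3→4.
Schedule Task 1@1, Task 2@5, Task 3@4, Task 4@1: d1:7  d2:7  d3:7  d4:4  d5:6  d6:1  d7:0 — peak 7.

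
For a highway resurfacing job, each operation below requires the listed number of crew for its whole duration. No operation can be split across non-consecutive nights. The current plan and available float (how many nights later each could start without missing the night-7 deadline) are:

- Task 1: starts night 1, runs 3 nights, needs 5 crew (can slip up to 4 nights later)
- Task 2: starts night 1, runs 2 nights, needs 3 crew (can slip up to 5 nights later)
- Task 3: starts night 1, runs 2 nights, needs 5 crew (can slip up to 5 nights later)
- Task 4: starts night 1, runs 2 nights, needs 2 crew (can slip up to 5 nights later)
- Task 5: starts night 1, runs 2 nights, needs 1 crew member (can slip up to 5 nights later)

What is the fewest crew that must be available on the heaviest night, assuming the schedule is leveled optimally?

Early-start (Task 1@1, Task 2@1, Task 3@1, Task 4@1, Task 5@1) gives peak 16: n1:16  n2:16  n3:5  n4:0  n5:0  n6:0  n7:0.
Shift Task 2→4, Task 3→6, Task 4→4.
Schedule Task 1@1, Task 2@4, Task 3@6, Task 4@4, Task 5@1: n1:6  n2:6  n3:5  n4:5  n5:5  n6:5  n7:5 — peak 6.
Total crew member-nights = 37 over 7 nights ⇒ peak ≥ ⌈37/7⌉ = 6, so 6 is optimal.

6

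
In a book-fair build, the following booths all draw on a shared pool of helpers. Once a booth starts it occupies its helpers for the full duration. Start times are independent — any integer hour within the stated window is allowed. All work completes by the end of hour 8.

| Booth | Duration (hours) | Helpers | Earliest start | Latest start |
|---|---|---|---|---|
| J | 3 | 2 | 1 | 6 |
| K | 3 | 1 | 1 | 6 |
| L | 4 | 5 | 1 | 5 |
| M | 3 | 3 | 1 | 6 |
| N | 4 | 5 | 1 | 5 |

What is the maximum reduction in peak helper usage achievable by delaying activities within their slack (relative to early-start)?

Early-start peak: h1:16  h2:16  h3:16  h4:10  h5:0  h6:0  h7:0  h8:0 ⇒ 16.
Leveled (J@1, K@1, L@1, M@4, N@5): h1:8  h2:8  h3:8  h4:8  h5:8  h6:8  h7:5  h8:5 ⇒ 8.
Reduction 16 − 8 = 8.

8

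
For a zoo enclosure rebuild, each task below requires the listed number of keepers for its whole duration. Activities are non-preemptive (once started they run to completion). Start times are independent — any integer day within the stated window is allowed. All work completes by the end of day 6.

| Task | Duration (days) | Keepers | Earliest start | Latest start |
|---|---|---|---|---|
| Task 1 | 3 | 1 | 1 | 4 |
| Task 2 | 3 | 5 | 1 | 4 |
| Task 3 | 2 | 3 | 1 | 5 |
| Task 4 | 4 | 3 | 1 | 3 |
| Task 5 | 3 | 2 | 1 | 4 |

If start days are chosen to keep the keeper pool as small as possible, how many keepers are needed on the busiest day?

Early-start (Task 1@1, Task 2@1, Task 3@1, Task 4@1, Task 5@1) gives peak 14: d1:14  d2:14  d3:11  d4:3  d5:0  d6:0.
Shift Task 2→4, Task 4→3.
Schedule Task 1@1, Task 2@4, Task 3@1, Task 4@3, Task 5@1: d1:6  d2:6  d3:6  d4:8  d5:8  d6:8 — peak 8.

8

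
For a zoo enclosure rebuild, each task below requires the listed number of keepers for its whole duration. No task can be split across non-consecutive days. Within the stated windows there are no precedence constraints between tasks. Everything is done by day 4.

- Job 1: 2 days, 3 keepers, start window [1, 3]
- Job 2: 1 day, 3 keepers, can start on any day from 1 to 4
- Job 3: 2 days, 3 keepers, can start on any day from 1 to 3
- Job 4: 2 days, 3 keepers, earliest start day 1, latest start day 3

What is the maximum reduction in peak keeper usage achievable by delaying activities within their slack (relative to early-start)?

Early-start peak: d1:12  d2:9  d3:0  d4:0 ⇒ 12.
Leveled (Job 1@1, Job 2@1, Job 3@2, Job 4@3): d1:6  d2:6  d3:6  d4:3 ⇒ 6.
Reduction 12 − 6 = 6.

6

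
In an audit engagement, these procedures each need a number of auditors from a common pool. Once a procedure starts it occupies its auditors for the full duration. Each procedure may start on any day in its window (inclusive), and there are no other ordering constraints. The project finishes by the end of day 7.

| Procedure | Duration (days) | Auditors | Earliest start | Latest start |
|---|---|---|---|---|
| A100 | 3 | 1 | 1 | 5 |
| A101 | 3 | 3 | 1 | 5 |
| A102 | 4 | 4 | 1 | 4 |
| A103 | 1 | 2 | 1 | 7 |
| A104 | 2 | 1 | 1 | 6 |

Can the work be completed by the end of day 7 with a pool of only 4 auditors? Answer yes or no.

Total auditor-days = 32; over 7 days the average is 32/7 > 4, so some day must exceed 4.

no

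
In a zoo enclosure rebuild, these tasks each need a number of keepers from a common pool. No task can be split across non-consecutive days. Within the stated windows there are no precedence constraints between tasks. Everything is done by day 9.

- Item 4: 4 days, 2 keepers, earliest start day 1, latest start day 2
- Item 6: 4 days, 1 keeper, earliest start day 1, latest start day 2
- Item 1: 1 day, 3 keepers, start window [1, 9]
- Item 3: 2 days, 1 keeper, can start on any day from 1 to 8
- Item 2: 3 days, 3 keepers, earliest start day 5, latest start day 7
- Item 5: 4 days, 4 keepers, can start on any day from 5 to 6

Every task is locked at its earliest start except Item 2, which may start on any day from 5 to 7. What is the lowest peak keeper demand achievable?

7

Item 2@5: d1:7  d2:4  d3:3  d4:3  d5:7  d6:7  d7:7  d8:4  d9:0 → peak 7
Item 2@6: d1:7  d2:4  d3:3  d4:3  d5:4  d6:7  d7:7  d8:7  d9:0 → peak 7
Item 2@7: d1:7  d2:4  d3:3  d4:3  d5:4  d6:4  d7:7  d8:7  d9:3 → peak 7
Best is Item 2@5, peak 7.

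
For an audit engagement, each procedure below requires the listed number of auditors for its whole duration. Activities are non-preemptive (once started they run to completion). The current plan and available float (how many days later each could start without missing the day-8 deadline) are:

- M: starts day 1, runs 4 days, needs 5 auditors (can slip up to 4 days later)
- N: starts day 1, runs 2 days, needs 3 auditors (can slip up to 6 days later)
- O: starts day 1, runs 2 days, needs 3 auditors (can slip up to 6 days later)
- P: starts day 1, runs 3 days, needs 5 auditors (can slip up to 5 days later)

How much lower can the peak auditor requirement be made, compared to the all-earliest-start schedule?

8

Early-start peak: d1:16  d2:16  d3:10  d4:5  d5:0  d6:0  d7:0  d8:0 ⇒ 16.
Leveled (M@1, N@1, O@3, P@5): d1:8  d2:8  d3:8  d4:8  d5:5  d6:5  d7:5  d8:0 ⇒ 8.
Reduction 16 − 8 = 8.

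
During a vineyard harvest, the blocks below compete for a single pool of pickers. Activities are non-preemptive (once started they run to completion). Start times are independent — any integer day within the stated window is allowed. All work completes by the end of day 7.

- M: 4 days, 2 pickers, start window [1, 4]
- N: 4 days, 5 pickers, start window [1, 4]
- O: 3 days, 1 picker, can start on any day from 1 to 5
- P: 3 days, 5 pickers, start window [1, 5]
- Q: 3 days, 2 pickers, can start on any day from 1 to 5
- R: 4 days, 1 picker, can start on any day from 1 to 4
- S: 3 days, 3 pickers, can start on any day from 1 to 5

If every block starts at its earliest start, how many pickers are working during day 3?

At early start, day 3 has: M, N, O, P, Q, R, S.
Demand: 2 + 5 + 1 + 5 + 2 + 1 + 3 = 19.

19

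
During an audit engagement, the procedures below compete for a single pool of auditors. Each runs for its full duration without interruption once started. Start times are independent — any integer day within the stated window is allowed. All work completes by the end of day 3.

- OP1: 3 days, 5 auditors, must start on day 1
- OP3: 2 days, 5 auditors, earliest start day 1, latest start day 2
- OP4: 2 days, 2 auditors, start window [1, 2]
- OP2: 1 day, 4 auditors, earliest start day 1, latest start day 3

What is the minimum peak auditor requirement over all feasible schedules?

Early-start (OP1@1, OP3@1, OP4@1, OP2@1) gives peak 16: d1:16  d2:12  d3:5.
Shift OP2→3.
Schedule OP1@1, OP3@1, OP4@1, OP2@3: d1:12  d2:12  d3:9 — peak 12.
No arrangement of the 12 feasible schedules does better.

12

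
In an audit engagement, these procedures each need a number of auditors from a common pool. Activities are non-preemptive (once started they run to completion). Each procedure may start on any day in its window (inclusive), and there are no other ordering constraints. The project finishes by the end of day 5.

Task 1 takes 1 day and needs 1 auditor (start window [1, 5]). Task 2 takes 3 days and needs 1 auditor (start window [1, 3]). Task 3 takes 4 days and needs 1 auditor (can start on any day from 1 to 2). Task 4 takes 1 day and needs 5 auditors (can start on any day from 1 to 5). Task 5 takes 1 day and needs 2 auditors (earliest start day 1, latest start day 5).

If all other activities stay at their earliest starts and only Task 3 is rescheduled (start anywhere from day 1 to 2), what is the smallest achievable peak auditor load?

9

Task 3@1: d1:10  d2:2  d3:2  d4:1  d5:0 → peak 10
Task 3@2: d1:9  d2:2  d3:2  d4:1  d5:1 → peak 9
Best is Task 3@2, peak 9.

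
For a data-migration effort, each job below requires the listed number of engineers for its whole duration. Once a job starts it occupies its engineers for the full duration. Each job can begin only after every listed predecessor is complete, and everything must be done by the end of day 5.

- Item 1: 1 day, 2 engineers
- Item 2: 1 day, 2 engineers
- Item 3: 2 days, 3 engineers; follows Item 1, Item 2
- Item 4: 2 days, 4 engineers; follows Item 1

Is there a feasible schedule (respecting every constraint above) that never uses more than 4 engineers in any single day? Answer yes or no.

Schedule Item 1@1, Item 2@1, Item 3@2, Item 4@4: d1:4  d2:3  d3:3  d4:4  d5:4 — peak 4 ≤ 4.

yes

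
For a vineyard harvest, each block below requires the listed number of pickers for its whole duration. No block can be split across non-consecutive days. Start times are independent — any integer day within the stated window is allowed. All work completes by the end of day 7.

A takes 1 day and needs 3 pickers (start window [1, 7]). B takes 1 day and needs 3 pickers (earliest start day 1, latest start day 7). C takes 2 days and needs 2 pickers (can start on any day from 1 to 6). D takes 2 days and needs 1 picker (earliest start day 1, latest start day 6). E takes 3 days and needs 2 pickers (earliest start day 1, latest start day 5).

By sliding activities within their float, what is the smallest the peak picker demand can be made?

3

Early-start (A@1, B@1, C@1, D@1, E@1) gives peak 11: d1:11  d2:5  d3:2  d4:0  d5:0  d6:0  d7:0.
Shift B→2, C→3, D→3, E→5.
Schedule A@1, B@2, C@3, D@3, E@5: d1:3  d2:3  d3:3  d4:3  d5:2  d6:2  d7:2 — peak 3.
Total picker-days = 18 over 7 days ⇒ peak ≥ ⌈18/7⌉ = 3, so 3 is optimal.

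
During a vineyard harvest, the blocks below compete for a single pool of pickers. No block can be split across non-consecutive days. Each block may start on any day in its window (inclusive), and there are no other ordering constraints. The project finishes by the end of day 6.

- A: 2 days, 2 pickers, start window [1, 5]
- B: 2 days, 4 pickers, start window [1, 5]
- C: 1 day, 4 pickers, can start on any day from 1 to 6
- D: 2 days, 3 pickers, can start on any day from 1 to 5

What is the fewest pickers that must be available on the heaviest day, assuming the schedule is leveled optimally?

Early-start (A@1, B@1, C@1, D@1) gives peak 13: d1:13  d2:9  d3:0  d4:0  d5:0  d6:0.
Shift B→3, C→5.
Schedule A@1, B@3, C@5, D@1: d1:5  d2:5  d3:4  d4:4  d5:4  d6:0 — peak 5.

5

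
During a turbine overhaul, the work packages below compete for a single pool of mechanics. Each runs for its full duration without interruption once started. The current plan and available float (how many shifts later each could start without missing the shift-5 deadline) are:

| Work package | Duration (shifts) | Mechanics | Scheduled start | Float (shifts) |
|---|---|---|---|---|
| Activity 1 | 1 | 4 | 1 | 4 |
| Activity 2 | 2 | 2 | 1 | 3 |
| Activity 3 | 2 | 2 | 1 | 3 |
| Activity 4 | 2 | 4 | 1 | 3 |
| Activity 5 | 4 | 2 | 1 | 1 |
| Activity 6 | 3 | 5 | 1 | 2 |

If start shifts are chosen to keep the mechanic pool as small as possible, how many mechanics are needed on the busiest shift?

9

Early-start (Activity 1@1, Activity 2@1, Activity 3@1, Activity 4@1, Activity 5@1, Activity 6@1) gives peak 19: s1:19  s2:15  s3:7  s4:2  s5:0.
Shift Activity 2→2, Activity 3→4, Activity 5→2, Activity 6→3.
Schedule Activity 1@1, Activity 2@2, Activity 3@4, Activity 4@1, Activity 5@2, Activity 6@3: s1:8  s2:8  s3:9  s4:9  s5:9 — peak 9.
Total mechanic-shifts = 43 over 5 shifts ⇒ peak ≥ ⌈43/5⌉ = 9, so 9 is optimal.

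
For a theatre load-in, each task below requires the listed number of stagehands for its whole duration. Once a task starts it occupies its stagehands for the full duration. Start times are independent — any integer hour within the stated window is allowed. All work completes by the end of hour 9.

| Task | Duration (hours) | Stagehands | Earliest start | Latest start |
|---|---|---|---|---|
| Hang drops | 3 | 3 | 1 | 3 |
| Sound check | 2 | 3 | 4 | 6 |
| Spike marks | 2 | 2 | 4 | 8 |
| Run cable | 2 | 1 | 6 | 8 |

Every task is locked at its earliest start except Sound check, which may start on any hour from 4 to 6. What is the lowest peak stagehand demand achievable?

4

Sound check@4: h1:3  h2:3  h3:3  h4:5  h5:5  h6:1  h7:1  h8:0  h9:0 → peak 5
Sound check@5: h1:3  h2:3  h3:3  h4:2  h5:5  h6:4  h7:1  h8:0  h9:0 → peak 5
Sound check@6: h1:3  h2:3  h3:3  h4:2  h5:2  h6:4  h7:4  h8:0  h9:0 → peak 4
Best is Sound check@6, peak 4.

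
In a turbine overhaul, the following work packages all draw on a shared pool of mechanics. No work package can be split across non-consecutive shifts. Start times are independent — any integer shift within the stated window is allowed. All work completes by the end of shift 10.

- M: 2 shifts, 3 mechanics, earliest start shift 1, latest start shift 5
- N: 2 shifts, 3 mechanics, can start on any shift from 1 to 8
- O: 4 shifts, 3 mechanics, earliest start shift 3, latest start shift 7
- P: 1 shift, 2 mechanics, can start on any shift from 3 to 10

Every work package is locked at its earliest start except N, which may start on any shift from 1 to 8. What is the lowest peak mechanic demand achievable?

5

N@1: s1:6  s2:6  s3:5  s4:3  s5:3  s6:3  s7:0  s8:0  s9:0  s10:0 → peak 6
N@2: s1:3  s2:6  s3:8  s4:3  s5:3  s6:3  s7:0  s8:0  s9:0  s10:0 → peak 8
N@3: s1:3  s2:3  s3:8  s4:6  s5:3  s6:3  s7:0  s8:0  s9:0  s10:0 → peak 8
N@4: s1:3  s2:3  s3:5  s4:6  s5:6  s6:3  s7:0  s8:0  s9:0  s10:0 → peak 6
N@5: s1:3  s2:3  s3:5  s4:3  s5:6  s6:6  s7:0  s8:0  s9:0  s10:0 → peak 6
N@6: s1:3  s2:3  s3:5  s4:3  s5:3  s6:6  s7:3  s8:0  s9:0  s10:0 → peak 6
N@7: s1:3  s2:3  s3:5  s4:3  s5:3  s6:3  s7:3  s8:3  s9:0  s10:0 → peak 5
N@8: s1:3  s2:3  s3:5  s4:3  s5:3  s6:3  s7:0  s8:3  s9:3  s10:0 → peak 5
Best is N@7, peak 5.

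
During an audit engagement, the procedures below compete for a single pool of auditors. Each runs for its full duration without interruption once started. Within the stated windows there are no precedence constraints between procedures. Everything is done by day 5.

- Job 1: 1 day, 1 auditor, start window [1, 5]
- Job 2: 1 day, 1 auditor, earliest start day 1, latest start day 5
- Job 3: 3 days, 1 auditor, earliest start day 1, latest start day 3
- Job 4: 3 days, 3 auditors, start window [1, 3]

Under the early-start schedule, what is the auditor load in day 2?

4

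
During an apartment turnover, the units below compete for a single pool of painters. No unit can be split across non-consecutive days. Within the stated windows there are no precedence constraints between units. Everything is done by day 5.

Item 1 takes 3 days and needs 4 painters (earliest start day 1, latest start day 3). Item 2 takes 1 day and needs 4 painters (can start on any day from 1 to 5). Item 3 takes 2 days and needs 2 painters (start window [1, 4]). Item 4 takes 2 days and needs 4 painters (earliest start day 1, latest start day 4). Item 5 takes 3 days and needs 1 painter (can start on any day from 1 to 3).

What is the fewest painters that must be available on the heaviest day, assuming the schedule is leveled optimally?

8

Early-start (Item 1@1, Item 2@1, Item 3@1, Item 4@1, Item 5@1) gives peak 15: d1:15  d2:11  d3:5  d4:0  d5:0.
Shift Item 3→2, Item 4→4, Item 5→2.
Schedule Item 1@1, Item 2@1, Item 3@2, Item 4@4, Item 5@2: d1:8  d2:7  d3:7  d4:5  d5:4 — peak 8.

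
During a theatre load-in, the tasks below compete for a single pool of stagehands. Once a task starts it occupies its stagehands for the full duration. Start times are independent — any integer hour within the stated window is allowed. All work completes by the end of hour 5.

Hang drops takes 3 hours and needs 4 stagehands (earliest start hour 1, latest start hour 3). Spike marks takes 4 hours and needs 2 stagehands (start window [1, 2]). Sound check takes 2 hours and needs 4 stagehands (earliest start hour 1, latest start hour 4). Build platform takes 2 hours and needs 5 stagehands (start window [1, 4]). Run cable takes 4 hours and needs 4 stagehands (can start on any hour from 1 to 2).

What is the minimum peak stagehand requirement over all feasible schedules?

Early-start (Hang drops@1, Spike marks@1, Sound check@1, Build platform@1, Run cable@1) gives peak 19: h1:19  h2:19  h3:10  h4:6  h5:0.
Shift Build platform→4.
Schedule Hang drops@1, Spike marks@1, Sound check@1, Build platform@4, Run cable@1: h1:14  h2:14  h3:10  h4:11  h5:5 — peak 14.

14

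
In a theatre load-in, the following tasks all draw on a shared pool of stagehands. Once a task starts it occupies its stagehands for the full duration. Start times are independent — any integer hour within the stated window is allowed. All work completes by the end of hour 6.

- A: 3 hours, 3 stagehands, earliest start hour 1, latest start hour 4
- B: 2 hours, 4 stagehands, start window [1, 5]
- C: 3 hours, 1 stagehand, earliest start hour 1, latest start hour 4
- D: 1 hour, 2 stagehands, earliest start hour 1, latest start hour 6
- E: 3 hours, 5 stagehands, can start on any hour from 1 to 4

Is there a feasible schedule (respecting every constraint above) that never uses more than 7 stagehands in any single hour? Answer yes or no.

yes

Schedule A@1, B@1, C@3, D@3, E@4: h1:7  h2:7  h3:6  h4:6  h5:6  h6:5 — peak 7 ≤ 7.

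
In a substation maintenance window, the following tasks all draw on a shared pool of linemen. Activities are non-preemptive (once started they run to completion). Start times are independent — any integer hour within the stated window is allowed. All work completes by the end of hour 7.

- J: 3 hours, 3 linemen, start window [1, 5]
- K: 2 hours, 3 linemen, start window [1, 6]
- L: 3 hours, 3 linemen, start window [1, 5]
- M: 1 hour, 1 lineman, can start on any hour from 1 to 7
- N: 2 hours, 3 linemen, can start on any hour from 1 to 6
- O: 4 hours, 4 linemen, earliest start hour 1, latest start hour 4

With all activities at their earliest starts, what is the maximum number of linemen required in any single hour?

Early-start schedule: J@1, K@1, L@1, M@1, N@1, O@1.
Load per hour: hour 1: 17, hour 2: 16, hour 3: 10, hour 4: 4, hour 5: 0, hour 6: 0, hour 7: 0.
Peak is 17.

17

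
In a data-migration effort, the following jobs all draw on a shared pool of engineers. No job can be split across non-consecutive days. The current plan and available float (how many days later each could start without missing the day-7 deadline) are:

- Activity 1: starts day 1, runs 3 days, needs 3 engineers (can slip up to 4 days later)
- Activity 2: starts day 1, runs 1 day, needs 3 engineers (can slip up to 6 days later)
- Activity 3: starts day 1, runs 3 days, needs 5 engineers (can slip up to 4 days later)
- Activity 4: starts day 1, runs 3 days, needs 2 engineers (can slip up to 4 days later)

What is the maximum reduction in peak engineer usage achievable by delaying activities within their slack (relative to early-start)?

Early-start peak: d1:13  d2:10  d3:10  d4:0  d5:0  d6:0  d7:0 ⇒ 13.
Leveled (Activity 1@1, Activity 2@4, Activity 3@5, Activity 4@1): d1:5  d2:5  d3:5  d4:3  d5:5  d6:5  d7:5 ⇒ 5.
Reduction 13 − 5 = 8.

8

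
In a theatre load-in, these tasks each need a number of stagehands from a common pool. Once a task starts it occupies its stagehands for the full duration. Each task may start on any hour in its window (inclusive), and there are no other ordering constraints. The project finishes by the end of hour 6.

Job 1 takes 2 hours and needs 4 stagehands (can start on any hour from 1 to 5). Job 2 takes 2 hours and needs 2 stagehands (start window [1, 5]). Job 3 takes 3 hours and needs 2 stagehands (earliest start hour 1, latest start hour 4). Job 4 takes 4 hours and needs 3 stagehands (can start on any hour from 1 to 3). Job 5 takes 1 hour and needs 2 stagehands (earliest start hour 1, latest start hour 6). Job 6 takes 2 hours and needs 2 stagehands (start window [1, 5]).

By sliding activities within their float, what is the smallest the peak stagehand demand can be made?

Early-start (Job 1@1, Job 2@1, Job 3@1, Job 4@1, Job 5@1, Job 6@1) gives peak 15: h1:15  h2:13  h3:5  h4:3  h5:0  h6:0.
Shift Job 3→3, Job 4→3, Job 5→3, Job 6→4.
Schedule Job 1@1, Job 2@1, Job 3@3, Job 4@3, Job 5@3, Job 6@4: h1:6  h2:6  h3:7  h4:7  h5:7  h6:3 — peak 7.

7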